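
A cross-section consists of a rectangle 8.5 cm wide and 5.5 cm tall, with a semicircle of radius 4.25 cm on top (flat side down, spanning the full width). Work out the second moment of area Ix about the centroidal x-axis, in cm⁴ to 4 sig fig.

Decompose the section into non-overlapping parts with the origin at the bottom-left of its bounding rectangle.
Rectangular body: 8.5 × 5.5, A = 46.75 cm², y = 2.75 cm, Ī = 117.849 cm⁴.
Semicircular cap: semicircle r = 4.25, A = 28.3725 cm², y = 7.30376 cm, Ī = 35.8086 cm⁴.
Centroid: ȳ = ΣA·y / ΣA = 4.46988 cm.
Transfer each piece to the centroidal x-axis using Ī + A·d² with d = y − 4.46988:
  rectangular body: d = -1.71988 cm → contributes +256.134 cm⁴
  semicircular cap: d = 2.83388 cm → contributes +263.665 cm⁴
Total I = 519.799 cm⁴.

Ix ≈ 519.8 cm⁴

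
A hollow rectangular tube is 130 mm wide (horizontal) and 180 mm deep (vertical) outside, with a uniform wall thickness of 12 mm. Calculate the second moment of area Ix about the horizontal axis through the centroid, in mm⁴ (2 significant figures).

Break the section into simple shapes (no overlaps), measuring from the bottom-left corner of the bounding box.
Outer rectangle: 130 × 180, A = 23 400 mm², y = 90 mm, Ī = 63 180 000 mm⁴.
Inner void (subtracted): 106 × 156, A = 16 536 mm², y = 90 mm, Ī = 33 535 008 mm⁴.
By symmetry the centroid is at mid-height, ȳ = 90 mm.
All pieces are centred on the horizontal axis through the centroid, so I = ΣĪ (holes subtracted) = 29 644 992 mm⁴.

Ix ≈ 3.0 × 10⁷ mm⁴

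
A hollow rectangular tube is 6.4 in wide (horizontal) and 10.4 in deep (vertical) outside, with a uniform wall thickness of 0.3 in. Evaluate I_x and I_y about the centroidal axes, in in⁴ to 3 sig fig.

Decompose the section into non-overlapping parts with the origin at the bottom-left of its bounding rectangle.
Outer rectangle: 6.4 × 10.4, A = 66.56 in², y = 5.2 in, Ī = 599.93 in⁴.
Inner void (subtracted): 5.8 × 9.8, A = 56.84 in², y = 5.2 in, Ī = 454.91 in⁴.
By symmetry the centroid is at mid-height, ȳ = 5.2 in.
All pieces are centred on the centroidal x-axis, so I = ΣĪ (holes subtracted) = 145.02 in⁴.
Repeating about the centroidal y-axis gives I_y = 67.85 in⁴.

I_x ≈ 145 in⁴, I_y ≈ 67.9 in⁴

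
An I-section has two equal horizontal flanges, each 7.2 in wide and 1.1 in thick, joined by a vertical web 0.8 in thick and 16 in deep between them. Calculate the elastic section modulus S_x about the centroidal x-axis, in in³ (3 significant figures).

S_x ≈ 157 in³

Split into non-overlapping primitives; take the origin at the lower-left of the bounding box.
Bottom flange: 7.2 × 1.1, A = 7.92 in², y = 0.55 in, Ī = 0.7986 in⁴.
Web: 0.8 × 16, A = 12.8 in², y = 9.1 in, Ī = 273.07 in⁴.
Top flange: 7.2 × 1.1, A = 7.92 in², y = 17.65 in, Ī = 0.7986 in⁴.
By symmetry the centroid is at mid-height, ȳ = 9.1 in.
Transfer each piece to the centroidal x-axis using Ī + A·d² with d = y − 9.1:
  bottom flange: d = -8.55 in → contributes +579.77 in⁴
  web: d = 0 in → contributes +273.07 in⁴
  top flange: d = 8.55 in → contributes +579.77 in⁴
Total I = 1432.6 in⁴.
Extreme fibre distance c = 9.1 in; S = I/c = 157.43 in³.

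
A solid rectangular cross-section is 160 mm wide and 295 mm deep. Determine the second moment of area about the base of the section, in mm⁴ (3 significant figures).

I_base ≈ 1.37 × 10⁹ mm⁴

The section: 160 × 295, A = 47 200 mm², y = 147.5 mm, Ī = 342 298 333 mm⁴.
Transfer it to a horizontal axis along the bottom face using Ī + A·d² with d = y − 0:
  the section: d = 147.5 mm → contributes +1 369 193 333 mm⁴
Total I = 1 369 193 333 mm⁴.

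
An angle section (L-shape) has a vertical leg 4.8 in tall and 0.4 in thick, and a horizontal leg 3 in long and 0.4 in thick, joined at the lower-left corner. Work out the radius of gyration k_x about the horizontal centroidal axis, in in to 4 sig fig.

k_x ≈ 1.534 in

Decompose the section into non-overlapping parts with the origin at the bottom-left of its bounding rectangle.
Vertical leg: 0.4 × 4.8, A = 1.92 in², y = 2.4 in, Ī = 3.6864 in⁴.
Horizontal leg (remainder): 2.6 × 0.4, A = 1.04 in², y = 0.2 in, Ī = 0.0138667 in⁴.
Centroid: ȳ = ΣA·y / ΣA = 1.62703 in.
Transfer each piece to the horizontal centroidal axis using Ī + A·d² with d = y − 1.62703:
  vertical leg: d = 0.772973 in → contributes +4.83358 in⁴
  horizontal leg (remainder): d = -1.42703 in → contributes +2.13173 in⁴
Total I = 6.9653 in⁴.
Radius of gyration: k = √(I/A) = √(6.9653 / 2.96) = 1.534 in.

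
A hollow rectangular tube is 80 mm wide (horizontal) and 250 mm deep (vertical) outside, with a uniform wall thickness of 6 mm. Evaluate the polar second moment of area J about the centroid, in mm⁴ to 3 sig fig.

Split into non-overlapping primitives; take the origin at the lower-left of the bounding box.
Outer rectangle: 80 × 250, A = 20 000 mm², y = 125 mm, Ī = 104 166 667 mm⁴.
Inner void (subtracted): 68 × 238, A = 16 184 mm², y = 125 mm, Ī = 76 393 875 mm⁴.
By symmetry the centroid is at mid-height, ȳ = 125 mm.
All pieces are centred on the centroidal x-axis, so I = ΣĪ (holes subtracted) = 27 772 792 mm⁴.
Repeating about the centroidal y-axis gives I_y = 4 430 432 mm⁴.
Polar second moment: J = I_x + I_y = 32 203 224 mm⁴.

J ≈ 3.22 × 10⁷ mm⁴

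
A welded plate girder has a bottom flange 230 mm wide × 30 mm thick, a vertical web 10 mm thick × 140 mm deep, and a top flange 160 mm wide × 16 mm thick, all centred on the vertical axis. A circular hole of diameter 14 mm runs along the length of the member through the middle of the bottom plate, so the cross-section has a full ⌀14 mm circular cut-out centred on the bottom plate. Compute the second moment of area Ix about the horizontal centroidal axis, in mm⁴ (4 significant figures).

Ix ≈ 5.413 × 10⁷ mm⁴

Break the section into simple shapes (no overlaps), measuring from the bottom-left corner of the bounding box.
Bottom plate: 230 × 30, A = 6 900 mm², y = 15 mm, Ī = 517 500 mm⁴.
Web plate: 10 × 140, A = 1 400 mm², y = 100 mm, Ī = 2 286 667 mm⁴.
Top plate: 160 × 16, A = 2 560 mm², y = 178 mm, Ī = 54613.3 mm⁴.
Hole (subtracted): ⌀14, A = 153.938 mm², y = 15 mm, Ī = 1885.74 mm⁴.
Centroid: ȳ = ΣA·y / ΣA = 65.0912 mm.
Transfer each piece to the horizontal centroidal axis using Ī + A·d² with d = y − 65.0912:
  bottom plate: d = -50.0912 mm → contributes +17 830 518 mm⁴
  web plate: d = 34.9088 mm → contributes +3 992 736 mm⁴
  top plate: d = 112.909 mm → contributes +32 690 482 mm⁴
  hole: d = -50.0912 mm → contributes −388 137 mm⁴
Total I = 54 125 600 mm⁴.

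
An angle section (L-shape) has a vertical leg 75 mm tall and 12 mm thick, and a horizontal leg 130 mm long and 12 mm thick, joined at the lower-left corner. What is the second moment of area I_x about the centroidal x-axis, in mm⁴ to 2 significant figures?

I_x ≈ 9.8 × 10⁵ mm⁴

Treat the section as a set of non-overlapping primitives; coordinates are from the bounding-box lower-left.
Vertical leg: 12 × 75, A = 900 mm², y = 37.5 mm, Ī = 421 875 mm⁴.
Horizontal leg (remainder): 118 × 12, A = 1 416 mm², y = 6 mm, Ī = 16 992 mm⁴.
Centroid: ȳ = ΣA·y / ΣA = 18.24 mm.
Transfer each piece to the centroidal x-axis using Ī + A·d² with d = y − 18.24:
  vertical leg: d = 19.26 mm → contributes +755 696 mm⁴
  horizontal leg (remainder): d = -12.24 mm → contributes +229 166 mm⁴
Total I = 984 862 mm⁴.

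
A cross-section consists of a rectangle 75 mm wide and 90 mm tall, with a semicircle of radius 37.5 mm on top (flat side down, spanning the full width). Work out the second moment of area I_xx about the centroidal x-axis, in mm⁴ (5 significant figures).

I_xx ≈ 1.0949 × 10⁷ mm⁴

Split into non-overlapping primitives; take the origin at the lower-left of the bounding box.
Rectangular body: 75 × 90, A = 6 750 mm², y = 45 mm, Ī = 4 556 250 mm⁴.
Semicircular cap: semicircle r = 37.5, A = 2208.932 mm², y = 105.9155 mm, Ī = 217048.7 mm⁴.
Centroid: ȳ = ΣA·y / ΣA = 60.01945 mm.
Transfer each piece to the centroidal x-axis using Ī + A·d² with d = y − 60.01945:
  rectangular body: d = -15.01945 mm → contributes +6 078 940 mm⁴
  semicircular cap: d = 45.89605 mm → contributes +4 870 048 mm⁴
Total I = 10 948 988 mm⁴.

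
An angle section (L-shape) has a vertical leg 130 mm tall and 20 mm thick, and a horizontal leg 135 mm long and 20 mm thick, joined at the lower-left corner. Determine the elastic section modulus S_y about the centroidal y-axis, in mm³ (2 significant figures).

S_y ≈ 8.8 × 10⁴ mm³

Break the section into simple shapes (no overlaps), measuring from the bottom-left corner of the bounding box.
Vertical leg: 20 × 130, A = 2 600 mm², x = 10 mm, Ī = 86 667 mm⁴.
Horizontal leg (remainder): 115 × 20, A = 2 300 mm², x = 77.5 mm, Ī = 2 534 792 mm⁴.
Centroid: x̄ = ΣA·x / ΣA = 41.68 mm.
Transfer each piece to the centroidal y-axis using Ī + A·d² with d = x − 41.68:
  vertical leg: d = -31.68 mm → contributes +2 696 690 mm⁴
  horizontal leg (remainder): d = 35.82 mm → contributes +5 485 253 mm⁴
Total I = 8 181 943 mm⁴.
Extreme fibre distance c = 93.32 mm; S = I/c = 87 680 mm³.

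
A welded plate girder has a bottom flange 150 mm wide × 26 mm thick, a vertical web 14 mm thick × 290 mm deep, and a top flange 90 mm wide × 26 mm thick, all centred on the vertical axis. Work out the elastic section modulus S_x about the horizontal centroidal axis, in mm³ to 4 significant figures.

Split into non-overlapping primitives; take the origin at the lower-left of the bounding box.
Bottom plate: 150 × 26, A = 3 900 mm², y = 13 mm, Ī = 219 700 mm⁴.
Web plate: 14 × 290, A = 4 060 mm², y = 171 mm, Ī = 28 453 833 mm⁴.
Top plate: 90 × 26, A = 2 340 mm², y = 329 mm, Ī = 131 820 mm⁴.
Centroid: ȳ = ΣA·y / ΣA = 147.07 mm.
Transfer each piece to the horizontal centroidal axis using Ī + A·d² with d = y − 147.07:
  bottom plate: d = -134.07 mm → contributes +70 321 182 mm⁴
  web plate: d = 23.9301 mm → contributes +30 778 790 mm⁴
  top plate: d = 181.93 mm → contributes +77 582 451 mm⁴
Total I = 178 682 423 mm⁴.
Extreme fibre distance c = 194.93 mm; S = I/c = 916 649 mm³.

S_x ≈ 9.166 × 10⁵ mm³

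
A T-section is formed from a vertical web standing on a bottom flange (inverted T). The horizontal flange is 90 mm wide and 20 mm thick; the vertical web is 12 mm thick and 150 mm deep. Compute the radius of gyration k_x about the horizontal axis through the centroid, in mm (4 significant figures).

Split into non-overlapping primitives; take the origin at the lower-left of the bounding box.
Flange: 90 × 20, A = 1 800 mm², y = 10 mm, Ī = 60 000 mm⁴.
Web: 12 × 150, A = 1 800 mm², y = 95 mm, Ī = 3 375 000 mm⁴.
Centroid: ȳ = ΣA·y / ΣA = 52.5 mm.
Transfer each piece to the horizontal axis through the centroid using Ī + A·d² with d = y − 52.5:
  flange: d = -42.5 mm → contributes +3 311 250 mm⁴
  web: d = 42.5 mm → contributes +6 626 250 mm⁴
Total I = 9 937 500 mm⁴.
Radius of gyration: k = √(I/A) = √(9 937 500 / 3 600) = 52.5397 mm.

k_x ≈ 52.54 mm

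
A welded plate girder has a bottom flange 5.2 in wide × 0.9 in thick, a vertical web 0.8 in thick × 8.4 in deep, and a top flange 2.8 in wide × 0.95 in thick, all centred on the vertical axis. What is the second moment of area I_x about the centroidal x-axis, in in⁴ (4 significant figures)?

I_x ≈ 193.2 in⁴

Treat the section as a set of non-overlapping primitives; coordinates are from the bounding-box lower-left.
Bottom plate: 5.2 × 0.9, A = 4.68 in², y = 0.45 in, Ī = 0.3159 in⁴.
Web plate: 0.8 × 8.4, A = 6.72 in², y = 5.1 in, Ī = 39.5136 in⁴.
Top plate: 2.8 × 0.95, A = 2.66 in², y = 9.775 in, Ī = 0.200054 in⁴.
Centroid: ȳ = ΣA·y / ΣA = 4.43666 in.
Transfer each piece to the centroidal x-axis using Ī + A·d² with d = y − 4.43666:
  bottom plate: d = -3.98666 in → contributes +74.6974 in⁴
  web plate: d = 0.663336 in → contributes +42.4705 in⁴
  top plate: d = 5.33834 in → contributes +76.0043 in⁴
Total I = 193.172 in⁴.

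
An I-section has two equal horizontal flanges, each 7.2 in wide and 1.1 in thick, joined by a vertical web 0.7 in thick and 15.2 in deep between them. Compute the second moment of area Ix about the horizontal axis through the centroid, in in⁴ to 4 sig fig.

Treat the section as a set of non-overlapping primitives; coordinates are from the bounding-box lower-left.
Bottom flange: 7.2 × 1.1, A = 7.92 in², y = 0.55 in, Ī = 0.7986 in⁴.
Web: 0.7 × 15.2, A = 10.64 in², y = 8.7 in, Ī = 204.855 in⁴.
Top flange: 7.2 × 1.1, A = 7.92 in², y = 16.85 in, Ī = 0.7986 in⁴.
By symmetry the centroid is at mid-height, ȳ = 8.7 in.
Transfer each piece to the horizontal axis through the centroid using Ī + A·d² with d = y − 8.7:
  bottom flange: d = -8.15 in → contributes +526.865 in⁴
  web: d = 0 in → contributes +204.855 in⁴
  top flange: d = 8.15 in → contributes +526.865 in⁴
Total I = 1258.59 in⁴.

Ix ≈ 1259 in⁴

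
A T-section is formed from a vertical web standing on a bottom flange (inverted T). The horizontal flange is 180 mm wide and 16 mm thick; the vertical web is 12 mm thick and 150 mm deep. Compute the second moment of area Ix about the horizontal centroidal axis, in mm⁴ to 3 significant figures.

Treat the section as a set of non-overlapping primitives; coordinates are from the bounding-box lower-left.
Flange: 180 × 16, A = 2 880 mm², y = 8 mm, Ī = 61 440 mm⁴.
Web: 12 × 150, A = 1 800 mm², y = 91 mm, Ī = 3 375 000 mm⁴.
Centroid: ȳ = ΣA·y / ΣA = 39.923 mm.
Transfer each piece to the horizontal centroidal axis using Ī + A·d² with d = y − 39.923:
  flange: d = -31.923 mm → contributes +2 996 399 mm⁴
  web: d = 51.077 mm → contributes +8 070 934 mm⁴
Total I = 11 067 332 mm⁴.

Ix ≈ 1.11 × 10⁷ mm⁴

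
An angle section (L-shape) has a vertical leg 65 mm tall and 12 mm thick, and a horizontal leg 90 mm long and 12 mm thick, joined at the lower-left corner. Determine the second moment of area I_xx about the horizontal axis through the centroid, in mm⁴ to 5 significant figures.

Decompose the section into non-overlapping parts with the origin at the bottom-left of its bounding rectangle.
Vertical leg: 12 × 65, A = 780 mm², y = 32.5 mm, Ī = 274 625 mm⁴.
Horizontal leg (remainder): 78 × 12, A = 936 mm², y = 6 mm, Ī = 11 232 mm⁴.
Centroid: ȳ = ΣA·y / ΣA = 18.04545 mm.
Transfer each piece to the horizontal axis through the centroid using Ī + A·d² with d = y − 18.04545:
  vertical leg: d = 14.45455 mm → contributes +437593.4 mm⁴
  horizontal leg (remainder): d = -12.04545 mm → contributes +147 039 mm⁴
Total I = 584632.5 mm⁴.

I_xx ≈ 5.8463 × 10⁵ mm⁴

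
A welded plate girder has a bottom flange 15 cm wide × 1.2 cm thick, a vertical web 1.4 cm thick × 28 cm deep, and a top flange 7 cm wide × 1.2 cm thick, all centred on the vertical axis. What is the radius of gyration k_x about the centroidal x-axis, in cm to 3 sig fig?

Decompose the section into non-overlapping parts with the origin at the bottom-left of its bounding rectangle.
Bottom plate: 15 × 1.2, A = 18 cm², y = 0.6 cm, Ī = 2.16 cm⁴.
Web plate: 1.4 × 28, A = 39.2 cm², y = 15.2 cm, Ī = 2561.1 cm⁴.
Top plate: 7 × 1.2, A = 8.4 cm², y = 29.8 cm, Ī = 1.008 cm⁴.
Centroid: ȳ = ΣA·y / ΣA = 13.063 cm.
Transfer each piece to the centroidal x-axis using Ī + A·d² with d = y − 13.063:
  bottom plate: d = -12.463 cm → contributes +2798.2 cm⁴
  web plate: d = 2.1366 cm → contributes +2 740 cm⁴
  top plate: d = 16.737 cm → contributes +2 354 cm⁴
Total I = 7892.2 cm⁴.
Radius of gyration: k = √(I/A) = √(7892.2 / 65.6) = 10.968 cm.

k_x ≈ 11.0 cm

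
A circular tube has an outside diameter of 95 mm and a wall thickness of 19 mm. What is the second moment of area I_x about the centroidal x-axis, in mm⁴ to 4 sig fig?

I_x ≈ 3.480 × 10⁶ mm⁴

Treat the section as a set of non-overlapping primitives; coordinates are from the bounding-box lower-left.
Outer circle: ⌀95, A = 7088.22 mm², y = 47.5 mm, Ī = 3 998 198 mm⁴.
Bore (subtracted): ⌀57, A = 2551.76 mm², y = 47.5 mm, Ī = 518 166 mm⁴.
By symmetry the centroid is at mid-height, ȳ = 47.5 mm.
All pieces are centred on the centroidal x-axis, so I = ΣĪ (holes subtracted) = 3 480 032 mm⁴.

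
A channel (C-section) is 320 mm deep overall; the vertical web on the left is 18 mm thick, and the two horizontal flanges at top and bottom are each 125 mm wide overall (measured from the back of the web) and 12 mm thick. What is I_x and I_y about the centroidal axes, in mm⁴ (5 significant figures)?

I_x ≈ 1.1009 × 10⁸ mm⁴, I_y ≈ 9.5436 × 10⁶ mm⁴

Break the section into simple shapes (no overlaps), measuring from the bottom-left corner of the bounding box.
Web: 18 × 320, A = 5 760 mm², y = 160 mm, Ī = 49 152 000 mm⁴.
Top flange (beyond web): 107 × 12, A = 1 284 mm², y = 314 mm, Ī = 15 408 mm⁴.
Bottom flange (beyond web): 107 × 12, A = 1 284 mm², y = 6 mm, Ī = 15 408 mm⁴.
By symmetry the centroid is at mid-height, ȳ = 160 mm.
Transfer each piece to the centroidal x-axis using Ī + A·d² with d = y − 160:
  web: d = 0 mm → contributes +49 152 000 mm⁴
  top flange (beyond web): d = 154 mm → contributes +30 466 752 mm⁴
  bottom flange (beyond web): d = -154 mm → contributes +30 466 752 mm⁴
Total I = 110 085 504 mm⁴.
For the y-axis: x̄ = 28.27233 mm.
Repeating about the centroidal y-axis gives I_y = 9 543 646 mm⁴.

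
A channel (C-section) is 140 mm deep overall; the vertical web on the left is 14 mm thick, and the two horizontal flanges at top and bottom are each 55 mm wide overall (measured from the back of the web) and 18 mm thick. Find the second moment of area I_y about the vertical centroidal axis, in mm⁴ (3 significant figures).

I_y ≈ 8.76 × 10⁵ mm⁴

Treat the section as a set of non-overlapping primitives; coordinates are from the bounding-box lower-left.
Web: 14 × 140, A = 1 960 mm², x = 7 mm, Ī = 32 013 mm⁴.
Top flange (beyond web): 41 × 18, A = 738 mm², x = 34.5 mm, Ī = 103 382 mm⁴.
Bottom flange (beyond web): 41 × 18, A = 738 mm², x = 34.5 mm, Ī = 103 382 mm⁴.
Centroid: x̄ = ΣA·x / ΣA = 18.813 mm.
Transfer each piece to the vertical centroidal axis using Ī + A·d² with d = x − 18.813:
  web: d = -11.813 mm → contributes +305 533 mm⁴
  top flange (beyond web): d = 15.687 mm → contributes +284 986 mm⁴
  bottom flange (beyond web): d = 15.687 mm → contributes +284 986 mm⁴
Total I = 875 505 mm⁴.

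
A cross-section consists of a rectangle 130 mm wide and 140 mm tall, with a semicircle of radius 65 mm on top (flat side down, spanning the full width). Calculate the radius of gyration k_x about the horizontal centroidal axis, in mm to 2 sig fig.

k_x ≈ 56 mm

Break the section into simple shapes (no overlaps), measuring from the bottom-left corner of the bounding box.
Rectangular body: 130 × 140, A = 18 200 mm², y = 70 mm, Ī = 29 726 667 mm⁴.
Semicircular cap: semicircle r = 65, A = 6 637 mm², y = 167.6 mm, Ī = 1 959 230 mm⁴.
Centroid: ȳ = ΣA·y / ΣA = 96.08 mm.
Transfer each piece to the horizontal centroidal axis using Ī + A·d² with d = y − 96.08:
  rectangular body: d = -26.08 mm → contributes +42 102 158 mm⁴
  semicircular cap: d = 71.51 mm → contributes +35 897 308 mm⁴
Total I = 77 999 465 mm⁴.
Radius of gyration: k = √(I/A) = √(77 999 465 / 24 837) = 56.04 mm.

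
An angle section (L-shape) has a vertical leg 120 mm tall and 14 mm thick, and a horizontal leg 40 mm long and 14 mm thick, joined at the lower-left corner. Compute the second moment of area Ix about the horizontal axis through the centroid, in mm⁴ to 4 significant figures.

Ix ≈ 2.862 × 10⁶ mm⁴

Decompose the section into non-overlapping parts with the origin at the bottom-left of its bounding rectangle.
Vertical leg: 14 × 120, A = 1 680 mm², y = 60 mm, Ī = 2 016 000 mm⁴.
Horizontal leg (remainder): 26 × 14, A = 364 mm², y = 7 mm, Ī = 5945.33 mm⁴.
Centroid: ȳ = ΣA·y / ΣA = 50.5616 mm.
Transfer each piece to the horizontal axis through the centroid using Ī + A·d² with d = y − 50.5616:
  vertical leg: d = 9.43836 mm → contributes +2 165 659 mm⁴
  horizontal leg (remainder): d = -43.5616 mm → contributes +696 678 mm⁴
Total I = 2 862 337 mm⁴.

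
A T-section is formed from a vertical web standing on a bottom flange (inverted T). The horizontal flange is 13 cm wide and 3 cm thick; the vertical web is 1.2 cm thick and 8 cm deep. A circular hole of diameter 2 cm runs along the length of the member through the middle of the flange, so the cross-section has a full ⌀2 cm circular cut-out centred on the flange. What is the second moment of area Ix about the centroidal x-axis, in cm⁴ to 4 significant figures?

Treat the section as a set of non-overlapping primitives; coordinates are from the bounding-box lower-left.
Flange: 13 × 3, A = 39 cm², y = 1.5 cm, Ī = 29.25 cm⁴.
Web: 1.2 × 8, A = 9.6 cm², y = 7 cm, Ī = 51.2 cm⁴.
Hole (subtracted): ⌀2, A = 3.14159 cm², y = 1.5 cm, Ī = 0.785398 cm⁴.
Centroid: ȳ = ΣA·y / ΣA = 2.6615 cm.
Transfer each piece to the centroidal x-axis using Ī + A·d² with d = y − 2.6615:
  flange: d = -1.1615 cm → contributes +81.8643 cm⁴
  web: d = 4.3385 cm → contributes +231.897 cm⁴
  hole: d = -1.1615 cm → contributes −5.02367 cm⁴
Total I = 308.737 cm⁴.

Ix ≈ 308.7 cm⁴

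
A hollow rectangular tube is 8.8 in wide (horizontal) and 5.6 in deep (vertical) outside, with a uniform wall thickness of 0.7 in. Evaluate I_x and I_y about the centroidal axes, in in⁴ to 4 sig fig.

Break the section into simple shapes (no overlaps), measuring from the bottom-left corner of the bounding box.
Outer rectangle: 8.8 × 5.6, A = 49.28 in², y = 2.8 in, Ī = 128.785 in⁴.
Inner void (subtracted): 7.4 × 4.2, A = 31.08 in², y = 2.8 in, Ī = 45.6876 in⁴.
By symmetry the centroid is at mid-height, ȳ = 2.8 in.
All pieces are centred on the centroidal x-axis, so I = ΣĪ (holes subtracted) = 83.0975 in⁴.
Repeating about the centroidal y-axis gives I_y = 176.192 in⁴.

I_x ≈ 83.10 in⁴, I_y ≈ 176.2 in⁴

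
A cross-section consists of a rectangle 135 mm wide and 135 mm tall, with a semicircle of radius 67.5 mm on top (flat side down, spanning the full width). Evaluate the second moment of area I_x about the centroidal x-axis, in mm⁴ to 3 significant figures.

Treat the section as a set of non-overlapping primitives; coordinates are from the bounding-box lower-left.
Rectangular body: 135 × 135, A = 18 225 mm², y = 67.5 mm, Ī = 27 679 219 mm⁴.
Semicircular cap: semicircle r = 67.5, A = 7156.9 mm², y = 163.65 mm, Ī = 2 278 490 mm⁴.
Centroid: ȳ = ΣA·y / ΣA = 94.611 mm.
Transfer each piece to the centroidal x-axis using Ī + A·d² with d = y − 94.611:
  rectangular body: d = -27.111 mm → contributes +41 074 513 mm⁴
  semicircular cap: d = 69.037 mm → contributes +36 389 326 mm⁴
Total I = 77 463 838 mm⁴.

I_x ≈ 7.75 × 10⁷ mm⁴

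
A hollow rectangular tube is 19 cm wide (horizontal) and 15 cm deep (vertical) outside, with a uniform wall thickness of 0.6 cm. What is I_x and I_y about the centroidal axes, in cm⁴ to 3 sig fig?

I_x ≈ 1450 cm⁴, I_y ≈ 2090 cm⁴

Break the section into simple shapes (no overlaps), measuring from the bottom-left corner of the bounding box.
Outer rectangle: 19 × 15, A = 285 cm², y = 7.5 cm, Ī = 5343.8 cm⁴.
Inner void (subtracted): 17.8 × 13.8, A = 245.64 cm², y = 7.5 cm, Ī = 3898.3 cm⁴.
By symmetry the centroid is at mid-height, ȳ = 7.5 cm.
All pieces are centred on the centroidal x-axis, so I = ΣĪ (holes subtracted) = 1445.4 cm⁴.
Repeating about the centroidal y-axis gives I_y = 2 088 cm⁴.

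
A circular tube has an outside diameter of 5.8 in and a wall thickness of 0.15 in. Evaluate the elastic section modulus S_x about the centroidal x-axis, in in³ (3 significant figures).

S_x ≈ 3.67 in³

Treat the section as a set of non-overlapping primitives; coordinates are from the bounding-box lower-left.
Outer circle: ⌀5.8, A = 26.421 in², y = 2.9 in, Ī = 55.55 in⁴.
Bore (subtracted): ⌀5.5, A = 23.758 in², y = 2.9 in, Ī = 44.918 in⁴.
By symmetry the centroid is at mid-height, ȳ = 2.9 in.
All pieces are centred on the centroidal x-axis, so I = ΣĪ (holes subtracted) = 10.632 in⁴.
Extreme fibre distance c = 2.9 in; S = I/c = 3.6661 in³.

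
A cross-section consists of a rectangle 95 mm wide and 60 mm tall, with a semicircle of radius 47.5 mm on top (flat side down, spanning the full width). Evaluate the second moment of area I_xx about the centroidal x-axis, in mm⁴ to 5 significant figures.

I_xx ≈ 7.7670 × 10⁶ mm⁴

Decompose the section into non-overlapping parts with the origin at the bottom-left of its bounding rectangle.
Rectangular body: 95 × 60, A = 5 700 mm², y = 30 mm, Ī = 1 710 000 mm⁴.
Semicircular cap: semicircle r = 47.5, A = 3544.109 mm², y = 80.15963 mm, Ī = 558735.8 mm⁴.
Centroid: ȳ = ΣA·y / ΣA = 49.23075 mm.
Transfer each piece to the centroidal x-axis using Ī + A·d² with d = y − 49.23075:
  rectangular body: d = -19.23075 mm → contributes +3 817 985 mm⁴
  semicircular cap: d = 30.92887 mm → contributes +3 949 013 mm⁴
Total I = 7 766 998 mm⁴.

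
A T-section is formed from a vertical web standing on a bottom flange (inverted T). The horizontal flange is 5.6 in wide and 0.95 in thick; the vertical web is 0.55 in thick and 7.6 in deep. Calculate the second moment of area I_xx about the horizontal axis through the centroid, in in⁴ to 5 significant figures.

I_xx ≈ 63.299 in⁴

Treat the section as a set of non-overlapping primitives; coordinates are from the bounding-box lower-left.
Flange: 5.6 × 0.95, A = 5.32 in², y = 0.475 in, Ī = 0.4001083 in⁴.
Web: 0.55 × 7.6, A = 4.18 in², y = 4.75 in, Ī = 20.11973 in⁴.
Centroid: ȳ = ΣA·y / ΣA = 2.356 in.
Transfer each piece to the horizontal axis through the centroid using Ī + A·d² with d = y − 2.356:
  flange: d = -1.881 in → contributes +19.22312 in⁴
  web: d = 2.394 in → contributes +44.0763 in⁴
Total I = 63.29942 in⁴.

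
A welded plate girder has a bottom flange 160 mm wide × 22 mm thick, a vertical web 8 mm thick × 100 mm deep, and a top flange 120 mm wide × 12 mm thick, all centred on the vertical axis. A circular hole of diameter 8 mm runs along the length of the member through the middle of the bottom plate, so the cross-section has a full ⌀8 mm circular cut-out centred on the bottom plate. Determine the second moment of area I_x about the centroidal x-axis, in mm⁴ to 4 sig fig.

I_x ≈ 1.525 × 10⁷ mm⁴

Decompose the section into non-overlapping parts with the origin at the bottom-left of its bounding rectangle.
Bottom plate: 160 × 22, A = 3 520 mm², y = 11 mm, Ī = 141 973 mm⁴.
Web plate: 8 × 100, A = 800 mm², y = 72 mm, Ī = 666 667 mm⁴.
Top plate: 120 × 12, A = 1 440 mm², y = 128 mm, Ī = 17 280 mm⁴.
Hole (subtracted): ⌀8, A = 50.2655 mm², y = 11 mm, Ī = 201.062 mm⁴.
Centroid: ȳ = ΣA·y / ΣA = 49.0543 mm.
Transfer each piece to the centroidal x-axis using Ī + A·d² with d = y − 49.0543:
  bottom plate: d = -38.0543 mm → contributes +5 239 392 mm⁴
  web plate: d = 22.9457 mm → contributes +1 087 870 mm⁴
  top plate: d = 78.9457 mm → contributes +8 991 968 mm⁴
  hole: d = -38.0543 mm → contributes −72 992 mm⁴
Total I = 15 246 239 mm⁴.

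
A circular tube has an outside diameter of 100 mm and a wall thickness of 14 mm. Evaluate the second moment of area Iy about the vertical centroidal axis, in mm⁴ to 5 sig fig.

Iy ≈ 3.5896 × 10⁶ mm⁴

Split into non-overlapping primitives; take the origin at the lower-left of the bounding box.
Outer circle: ⌀100, A = 7853.982 mm², x = 50 mm, Ī = 4 908 739 mm⁴.
Bore (subtracted): ⌀72, A = 4071.504 mm², x = 50 mm, Ī = 1 319 167 mm⁴.
By symmetry the centroid is at mid-width, x̄ = 50 mm.
All pieces are centred on the vertical centroidal axis, so I = ΣĪ (holes subtracted) = 3 589 571 mm⁴.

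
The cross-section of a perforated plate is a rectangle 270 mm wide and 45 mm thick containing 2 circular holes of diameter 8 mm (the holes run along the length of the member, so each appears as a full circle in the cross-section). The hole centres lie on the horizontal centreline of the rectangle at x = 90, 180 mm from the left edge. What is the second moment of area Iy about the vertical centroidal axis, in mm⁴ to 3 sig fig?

Break the section into simple shapes (no overlaps), measuring from the bottom-left corner of the bounding box.
Plate: 270 × 45, A = 12 150 mm², x = 135 mm, Ī = 73 811 250 mm⁴.
Hole 1 (subtracted): ⌀8, A = 50.265 mm², x = 90 mm, Ī = 201.06 mm⁴.
Hole 2 (subtracted): ⌀8, A = 50.265 mm², x = 180 mm, Ī = 201.06 mm⁴.
By symmetry the centroid is at mid-width, x̄ = 135 mm.
Transfer each piece to the vertical centroidal axis using Ī + A·d² with d = x − 135:
  plate: d = 0 mm → contributes +73 811 250 mm⁴
  hole 1: d = -45 mm → contributes −101 989 mm⁴
  hole 2: d = 45 mm → contributes −101 989 mm⁴
Total I = 73 607 273 mm⁴.

Iy ≈ 7.36 × 10⁷ mm⁴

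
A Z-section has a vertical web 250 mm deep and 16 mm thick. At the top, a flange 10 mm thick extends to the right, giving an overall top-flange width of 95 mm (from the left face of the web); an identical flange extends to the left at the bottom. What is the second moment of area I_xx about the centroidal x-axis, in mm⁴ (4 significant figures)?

Decompose the section into non-overlapping parts with the origin at the bottom-left of its bounding rectangle.
Web: 16 × 250, A = 4 000 mm², y = 125 mm, Ī = 20 833 333 mm⁴.
Top flange (beyond web): 79 × 10, A = 790 mm², y = 245 mm, Ī = 6583.33 mm⁴.
Bottom flange (beyond web): 79 × 10, A = 790 mm², y = 5 mm, Ī = 6583.33 mm⁴.
Centroid: ȳ = ΣA·y / ΣA = 125 mm.
Transfer each piece to the centroidal x-axis using Ī + A·d² with d = y − 125:
  web: d = 0 mm → contributes +20 833 333 mm⁴
  top flange (beyond web): d = 120 mm → contributes +11 382 583 mm⁴
  bottom flange (beyond web): d = -120 mm → contributes +11 382 583 mm⁴
Total I = 43 598 500 mm⁴.

I_xx ≈ 4.360 × 10⁷ mm⁴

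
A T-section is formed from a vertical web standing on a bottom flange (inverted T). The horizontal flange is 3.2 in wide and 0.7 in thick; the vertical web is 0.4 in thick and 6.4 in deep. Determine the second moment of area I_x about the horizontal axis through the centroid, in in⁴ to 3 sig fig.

Break the section into simple shapes (no overlaps), measuring from the bottom-left corner of the bounding box.
Flange: 3.2 × 0.7, A = 2.24 in², y = 0.35 in, Ī = 0.091467 in⁴.
Web: 0.4 × 6.4, A = 2.56 in², y = 3.9 in, Ī = 8.7381 in⁴.
Centroid: ȳ = ΣA·y / ΣA = 2.2433 in.
Transfer each piece to the horizontal axis through the centroid using Ī + A·d² with d = y − 2.2433:
  flange: d = -1.8933 in → contributes +8.1212 in⁴
  web: d = 1.6567 in → contributes +15.764 in⁴
Total I = 23.885 in⁴.

I_x ≈ 23.9 in⁴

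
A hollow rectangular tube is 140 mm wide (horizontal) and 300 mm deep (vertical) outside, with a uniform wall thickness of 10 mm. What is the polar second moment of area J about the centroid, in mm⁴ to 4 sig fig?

J ≈ 1.238 × 10⁸ mm⁴

Break the section into simple shapes (no overlaps), measuring from the bottom-left corner of the bounding box.
Outer rectangle: 140 × 300, A = 42 000 mm², y = 150 mm, Ī = 315 000 000 mm⁴.
Inner void (subtracted): 120 × 280, A = 33 600 mm², y = 150 mm, Ī = 219 520 000 mm⁴.
By symmetry the centroid is at mid-height, ȳ = 150 mm.
All pieces are centred on the centroidal x-axis, so I = ΣĪ (holes subtracted) = 95 480 000 mm⁴.
Repeating about the centroidal y-axis gives I_y = 28 280 000 mm⁴.
Polar second moment: J = I_x + I_y = 123 760 000 mm⁴.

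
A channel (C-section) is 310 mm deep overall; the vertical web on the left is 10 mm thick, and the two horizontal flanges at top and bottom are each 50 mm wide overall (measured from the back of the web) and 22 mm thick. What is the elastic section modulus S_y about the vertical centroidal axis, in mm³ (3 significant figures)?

Break the section into simple shapes (no overlaps), measuring from the bottom-left corner of the bounding box.
Web: 10 × 310, A = 3 100 mm², x = 5 mm, Ī = 25 833 mm⁴.
Top flange (beyond web): 40 × 22, A = 880 mm², x = 30 mm, Ī = 117 333 mm⁴.
Bottom flange (beyond web): 40 × 22, A = 880 mm², x = 30 mm, Ī = 117 333 mm⁴.
Centroid: x̄ = ΣA·x / ΣA = 14.053 mm.
Transfer each piece to the vertical centroidal axis using Ī + A·d² with d = x − 14.053:
  web: d = -9.0535 mm → contributes +279 927 mm⁴
  top flange (beyond web): d = 15.947 mm → contributes +341 109 mm⁴
  bottom flange (beyond web): d = 15.947 mm → contributes +341 109 mm⁴
Total I = 962 146 mm⁴.
Extreme fibre distance c = 35.947 mm; S = I/c = 26 766 mm³.

S_y ≈ 2.68 × 10⁴ mm³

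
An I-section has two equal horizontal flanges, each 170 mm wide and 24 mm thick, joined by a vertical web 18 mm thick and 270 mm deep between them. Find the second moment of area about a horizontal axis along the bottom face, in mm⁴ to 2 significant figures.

Split into non-overlapping primitives; take the origin at the lower-left of the bounding box.
Bottom flange: 170 × 24, A = 4 080 mm², y = 12 mm, Ī = 195 840 mm⁴.
Web: 18 × 270, A = 4 860 mm², y = 159 mm, Ī = 29 524 500 mm⁴.
Top flange: 170 × 24, A = 4 080 mm², y = 306 mm, Ī = 195 840 mm⁴.
Transfer each piece to the bottom edge using Ī + A·d² with d = y − 0:
  bottom flange: d = 12 mm → contributes +783 360 mm⁴
  web: d = 159 mm → contributes +152 390 160 mm⁴
  top flange: d = 306 mm → contributes +382 230 720 mm⁴
Total I = 535 404 240 mm⁴.

I_base ≈ 5.4 × 10⁸ mm⁴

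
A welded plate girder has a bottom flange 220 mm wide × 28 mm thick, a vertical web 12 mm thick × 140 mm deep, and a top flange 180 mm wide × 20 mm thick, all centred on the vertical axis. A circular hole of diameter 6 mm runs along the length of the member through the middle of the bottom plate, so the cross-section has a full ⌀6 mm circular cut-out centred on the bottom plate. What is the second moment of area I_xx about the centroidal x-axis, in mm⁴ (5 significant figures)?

I_xx ≈ 6.5054 × 10⁷ mm⁴

Decompose the section into non-overlapping parts with the origin at the bottom-left of its bounding rectangle.
Bottom plate: 220 × 28, A = 6 160 mm², y = 14 mm, Ī = 402453.3 mm⁴.
Web plate: 12 × 140, A = 1 680 mm², y = 98 mm, Ī = 2 744 000 mm⁴.
Top plate: 180 × 20, A = 3 600 mm², y = 178 mm, Ī = 120 000 mm⁴.
Hole (subtracted): ⌀6, A = 28.27433 mm², y = 14 mm, Ī = 63.61725 mm⁴.
Centroid: ȳ = ΣA·y / ΣA = 78.10249 mm.
Transfer each piece to the centroidal x-axis using Ī + A·d² with d = y − 78.10249:
  bottom plate: d = -64.10249 mm → contributes +25 714 687 mm⁴
  web plate: d = 19.89751 mm → contributes +3 409 130 mm⁴
  top plate: d = 99.89751 mm → contributes +36 046 247 mm⁴
  hole: d = -64.10249 mm → contributes −116246.5 mm⁴
Total I = 65 053 818 mm⁴.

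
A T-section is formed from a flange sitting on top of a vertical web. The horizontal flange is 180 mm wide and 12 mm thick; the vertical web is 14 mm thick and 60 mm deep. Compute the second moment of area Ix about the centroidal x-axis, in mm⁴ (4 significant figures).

Decompose the section into non-overlapping parts with the origin at the bottom-left of its bounding rectangle.
Flange: 180 × 12, A = 2 160 mm², y = 66 mm, Ī = 25 920 mm⁴.
Web: 14 × 60, A = 840 mm², y = 30 mm, Ī = 252 000 mm⁴.
Centroid: ȳ = ΣA·y / ΣA = 55.92 mm.
Transfer each piece to the centroidal x-axis using Ī + A·d² with d = y − 55.92:
  flange: d = 10.08 mm → contributes +245 390 mm⁴
  web: d = -25.92 mm → contributes +816 351 mm⁴
Total I = 1 061 741 mm⁴.

Ix ≈ 1.062 × 10⁶ mm⁴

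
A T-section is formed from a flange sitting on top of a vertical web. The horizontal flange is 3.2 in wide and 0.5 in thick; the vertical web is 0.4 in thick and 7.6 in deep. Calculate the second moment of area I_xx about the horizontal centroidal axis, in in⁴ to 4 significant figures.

I_xx ≈ 31.86 in⁴

Split into non-overlapping primitives; take the origin at the lower-left of the bounding box.
Flange: 3.2 × 0.5, A = 1.6 in², y = 7.85 in, Ī = 0.0333333 in⁴.
Web: 0.4 × 7.6, A = 3.04 in², y = 3.8 in, Ī = 14.6325 in⁴.
Centroid: ȳ = ΣA·y / ΣA = 5.19655 in.
Transfer each piece to the horizontal centroidal axis using Ī + A·d² with d = y − 5.19655:
  flange: d = 2.65345 in → contributes +11.2986 in⁴
  web: d = -1.39655 in → contributes +20.5616 in⁴
Total I = 31.8602 in⁴.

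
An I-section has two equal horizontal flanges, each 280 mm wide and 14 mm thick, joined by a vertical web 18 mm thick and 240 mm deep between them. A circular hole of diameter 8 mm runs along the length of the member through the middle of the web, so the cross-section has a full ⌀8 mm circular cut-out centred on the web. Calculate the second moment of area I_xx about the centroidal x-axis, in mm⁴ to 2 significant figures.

I_xx ≈ 1.5 × 10⁸ mm⁴

Split into non-overlapping primitives; take the origin at the lower-left of the bounding box.
Bottom flange: 280 × 14, A = 3 920 mm², y = 7 mm, Ī = 64 027 mm⁴.
Web: 18 × 240, A = 4 320 mm², y = 134 mm, Ī = 20 736 000 mm⁴.
Top flange: 280 × 14, A = 3 920 mm², y = 261 mm, Ī = 64 027 mm⁴.
Hole (subtracted): ⌀8, A = 50.27 mm², y = 134 mm, Ī = 201.1 mm⁴.
By symmetry the centroid is at mid-height, ȳ = 134 mm.
Transfer each piece to the centroidal x-axis using Ī + A·d² with d = y − 134:
  bottom flange: d = -127 mm → contributes +63 289 707 mm⁴
  web: d = 0 mm → contributes +20 736 000 mm⁴
  top flange: d = 127 mm → contributes +63 289 707 mm⁴
  hole: d = 0 mm → contributes −201.1 mm⁴
Total I = 147 315 212 mm⁴.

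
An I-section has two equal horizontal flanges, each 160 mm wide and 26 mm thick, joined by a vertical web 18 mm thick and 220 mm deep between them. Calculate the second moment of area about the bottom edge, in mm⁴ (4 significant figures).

Decompose the section into non-overlapping parts with the origin at the bottom-left of its bounding rectangle.
Bottom flange: 160 × 26, A = 4 160 mm², y = 13 mm, Ī = 234 347 mm⁴.
Web: 18 × 220, A = 3 960 mm², y = 136 mm, Ī = 15 972 000 mm⁴.
Top flange: 160 × 26, A = 4 160 mm², y = 259 mm, Ī = 234 347 mm⁴.
Transfer each piece to a horizontal axis along the bottom face using Ī + A·d² with d = y − 0:
  bottom flange: d = 13 mm → contributes +937 387 mm⁴
  web: d = 136 mm → contributes +89 216 160 mm⁴
  top flange: d = 259 mm → contributes +279 291 307 mm⁴
Total I = 369 444 853 mm⁴.

I_base ≈ 3.694 × 10⁸ mm⁴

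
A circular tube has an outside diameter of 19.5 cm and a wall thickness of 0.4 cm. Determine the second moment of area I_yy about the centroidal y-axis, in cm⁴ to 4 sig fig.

Decompose the section into non-overlapping parts with the origin at the bottom-left of its bounding rectangle.
Outer circle: ⌀19.5, A = 298.648 cm², x = 9.75 cm, Ī = 7097.55 cm⁴.
Bore (subtracted): ⌀18.7, A = 274.646 cm², x = 9.75 cm, Ī = 6002.56 cm⁴.
By symmetry the centroid is at mid-width, x̄ = 9.75 cm.
All pieces are centred on the centroidal y-axis, so I = ΣĪ (holes subtracted) = 1094.99 cm⁴.

I_yy ≈ 1095 cm⁴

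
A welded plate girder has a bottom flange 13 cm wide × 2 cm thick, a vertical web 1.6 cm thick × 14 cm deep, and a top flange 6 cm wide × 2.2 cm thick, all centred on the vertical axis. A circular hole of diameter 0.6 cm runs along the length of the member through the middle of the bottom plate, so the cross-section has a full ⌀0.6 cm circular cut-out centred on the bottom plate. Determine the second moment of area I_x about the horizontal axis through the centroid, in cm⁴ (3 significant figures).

I_x ≈ 2730 cm⁴

Treat the section as a set of non-overlapping primitives; coordinates are from the bounding-box lower-left.
Bottom plate: 13 × 2, A = 26 cm², y = 1 cm, Ī = 8.6667 cm⁴.
Web plate: 1.6 × 14, A = 22.4 cm², y = 9 cm, Ī = 365.87 cm⁴.
Top plate: 6 × 2.2, A = 13.2 cm², y = 17.1 cm, Ī = 5.324 cm⁴.
Hole (subtracted): ⌀0.6, A = 0.28274 cm², y = 1 cm, Ī = 0.0063617 cm⁴.
Centroid: ȳ = ΣA·y / ΣA = 7.3884 cm.
Transfer each piece to the horizontal axis through the centroid using Ī + A·d² with d = y − 7.3884:
  bottom plate: d = -6.3884 cm → contributes +1069.8 cm⁴
  web plate: d = 1.6116 cm → contributes +424.04 cm⁴
  top plate: d = 9.7116 cm → contributes +1250.3 cm⁴
  hole: d = -6.3884 cm → contributes −11.546 cm⁴
Total I = 2732.6 cm⁴.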